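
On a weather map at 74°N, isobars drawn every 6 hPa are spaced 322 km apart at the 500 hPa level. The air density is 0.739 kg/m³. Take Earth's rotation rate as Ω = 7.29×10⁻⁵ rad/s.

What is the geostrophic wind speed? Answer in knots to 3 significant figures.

35.0 knots

Coriolis parameter at 74°N:
f = 2Ω sin φ = 2 × 7.29×10⁻⁵ × sin 74° = 1.40×10⁻⁴ s⁻¹
Pressure gradient: |∂P/∂n| = 600 Pa / 322000 m = 1.86×10⁻³ Pa/m
Geostrophic balance (pressure-gradient force = Coriolis force):
V_g = (1/(fρ)) |∂P/∂n| = 1.86×10⁻³ / (1.40×10⁻⁴ × 0.739) = 18.0 m/s
Converting: 18.0 m/s × 1.944 = 35.0 knots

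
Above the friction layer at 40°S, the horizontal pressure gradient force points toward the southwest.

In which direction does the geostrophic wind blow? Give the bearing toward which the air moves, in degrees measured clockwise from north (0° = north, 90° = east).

135°

The pressure-gradient force points toward the southwest (bearing 225°).
Geostrophic balance: in the Southern Hemisphere the Coriolis force deflects motion to the left, so the geostrophic wind blows 90° to the left of the pressure-gradient force (low pressure on the right).
Rotating 225° by 90° counterclockwise gives 135° — the wind blows toward the southeast.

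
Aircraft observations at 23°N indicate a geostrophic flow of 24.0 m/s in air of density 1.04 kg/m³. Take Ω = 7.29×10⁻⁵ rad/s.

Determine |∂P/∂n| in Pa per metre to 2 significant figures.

Coriolis parameter at 23°N:
f = 2Ω sin φ = 2 × 7.29×10⁻⁵ × sin 23° = 5.70×10⁻⁵ s⁻¹
Geostrophic balance rearranged: |∂P/∂n| = f ρ V_g
|∂P/∂n| = 5.70×10⁻⁵ × 1.04 × 24.0 = 1.42×10⁻³ Pa/m

1.4×10⁻³ Pa/m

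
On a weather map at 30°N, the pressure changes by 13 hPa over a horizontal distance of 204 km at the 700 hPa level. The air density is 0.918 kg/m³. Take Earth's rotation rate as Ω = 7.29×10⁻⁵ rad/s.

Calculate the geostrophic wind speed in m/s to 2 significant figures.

Coriolis parameter at 30°N:
f = 2Ω sin φ = 2 × 7.29×10⁻⁵ × sin 30° = 7.29×10⁻⁵ s⁻¹
Pressure gradient: |∂P/∂n| = 1300 Pa / 204000 m = 6.37×10⁻³ Pa/m
Geostrophic balance (pressure-gradient force = Coriolis force):
V_g = (1/(fρ)) |∂P/∂n| = 6.37×10⁻³ / (7.29×10⁻⁵ × 0.918) = 95.2 m/s

95 m/s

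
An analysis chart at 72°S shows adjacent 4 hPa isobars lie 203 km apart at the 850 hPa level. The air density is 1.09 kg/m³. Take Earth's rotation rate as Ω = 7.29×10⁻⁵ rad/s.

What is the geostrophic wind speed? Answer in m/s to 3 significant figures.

Coriolis parameter at 72°S:
f = 2Ω sin φ = 2 × 7.29×10⁻⁵ × sin 72° = 1.39×10⁻⁴ s⁻¹
Pressure gradient: |∂P/∂n| = 400 Pa / 203000 m = 1.97×10⁻³ Pa/m
Geostrophic balance (pressure-gradient force = Coriolis force):
V_g = (1/(fρ)) |∂P/∂n| = 1.97×10⁻³ / (1.39×10⁻⁴ × 1.09) = 13.0 m/s

13.0 m/s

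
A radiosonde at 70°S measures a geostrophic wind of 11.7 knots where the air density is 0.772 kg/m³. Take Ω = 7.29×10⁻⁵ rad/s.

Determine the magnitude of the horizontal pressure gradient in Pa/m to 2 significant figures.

Coriolis parameter at 70°S:
f = 2Ω sin φ = 2 × 7.29×10⁻⁵ × sin 70° = 1.37×10⁻⁴ s⁻¹
Wind speed in SI: 11.7 knots = 6.02 m/s
Geostrophic balance rearranged: |∂P/∂n| = f ρ V_g
|∂P/∂n| = 1.37×10⁻⁴ × 0.772 × 6.02 = 6.37×10⁻⁴ Pa/m

6.4×10⁻⁴ Pa/m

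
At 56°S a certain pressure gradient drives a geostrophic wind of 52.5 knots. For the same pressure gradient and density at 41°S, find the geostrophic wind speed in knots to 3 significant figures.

With the same pressure gradient and density, V_g ∝ 1/f ∝ 1/sin φ.
V₂ = V₁ · sin φ₁ / sin φ₂ = 52.5 × sin 56° / sin 41°
V₂ = 52.5 × 0.8290/0.6561 = 66.3 knots

66.3 knots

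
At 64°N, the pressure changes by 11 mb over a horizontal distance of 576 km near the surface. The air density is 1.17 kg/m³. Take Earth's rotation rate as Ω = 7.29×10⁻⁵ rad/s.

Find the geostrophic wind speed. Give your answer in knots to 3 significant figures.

24.2 knots

Coriolis parameter at 64°N:
f = 2Ω sin φ = 2 × 7.29×10⁻⁵ × sin 64° = 1.31×10⁻⁴ s⁻¹
Pressure gradient: |∂P/∂n| = 1100 Pa / 576000 m = 1.91×10⁻³ Pa/m
Geostrophic balance (pressure-gradient force = Coriolis force):
V_g = (1/(fρ)) |∂P/∂n| = 1.91×10⁻³ / (1.31×10⁻⁴ × 1.17) = 12.5 m/s
Converting: 12.5 m/s × 1.944 = 24.2 knots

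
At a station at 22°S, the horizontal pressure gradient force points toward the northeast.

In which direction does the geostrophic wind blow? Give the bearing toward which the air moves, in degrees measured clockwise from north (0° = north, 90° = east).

The pressure-gradient force points toward the northeast (bearing 045°).
Geostrophic balance: in the Southern Hemisphere the Coriolis force deflects motion to the left, so the geostrophic wind blows 90° to the left of the pressure-gradient force (low pressure on the right).
Rotating 045° by 90° counterclockwise gives 315° — the wind blows toward the northwest.

315°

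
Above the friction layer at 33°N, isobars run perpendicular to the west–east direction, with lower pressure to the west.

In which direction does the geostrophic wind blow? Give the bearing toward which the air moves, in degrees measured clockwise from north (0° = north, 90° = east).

The pressure-gradient force points toward the west (bearing 270°).
Geostrophic balance: in the Northern Hemisphere the Coriolis force deflects motion to the right, so the geostrophic wind blows 90° to the right of the pressure-gradient force (low pressure on the left).
Rotating 270° by 90° clockwise gives 000° — the wind blows toward the north.

000°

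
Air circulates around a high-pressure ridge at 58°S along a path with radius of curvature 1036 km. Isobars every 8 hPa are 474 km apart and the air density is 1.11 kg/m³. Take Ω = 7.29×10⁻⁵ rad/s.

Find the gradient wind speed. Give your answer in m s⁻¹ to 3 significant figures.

13.8 m s⁻¹

Coriolis parameter at 58°S:
f = 2Ω sin φ = 2 × 7.29×10⁻⁵ × sin 58° = 1.24×10⁻⁴ s⁻¹
Pressure gradient: |∂P/∂n| = 800 Pa / 474000 m = 1.69×10⁻³ Pa/m
Geostrophic speed: V_g = |∂P/∂n|/(fρ) = 1.69×10⁻³/(1.24×10⁻⁴ × 1.11) = 12.3 m/s
Around a high, pressure-gradient force acts outward with centrifugal, so Coriolis balances both:
fV = (1/ρ)|∂P/∂n| + V²/R  →  V² − fR·V + fR·V_g = 0
With fR = 1.24×10⁻⁴ × 1036×10³ m = 128 m/s:
V = [fR − √((fR)² − 4 fR V_g)]/2 = [128 − √(128² − 4×128×12.3)]/2 = 13.8 m/s
Supergeostrophic (V > V_g = 12.3 m/s), as expected around a high.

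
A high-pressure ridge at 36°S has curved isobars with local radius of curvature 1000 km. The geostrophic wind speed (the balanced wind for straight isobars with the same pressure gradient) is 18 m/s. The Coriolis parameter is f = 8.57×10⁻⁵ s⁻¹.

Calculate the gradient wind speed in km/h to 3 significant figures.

92.6 km/h

Around a high, pressure-gradient force acts outward with centrifugal, so Coriolis balances both:
fV = (1/ρ)|∂P/∂n| + V²/R  →  V² − fR·V + fR·V_g = 0
With fR = 8.57×10⁻⁵ × 1000×10³ m = 85.7 m/s:
V = [fR − √((fR)² − 4 fR V_g)]/2 = [85.7 − √(85.7² − 4×85.7×18)]/2 = 25.7 m/s
Supergeostrophic (V > V_g = 18 m/s), as expected around a high.
Converting: 25.7 m/s × 3.6 = 92.6 km/h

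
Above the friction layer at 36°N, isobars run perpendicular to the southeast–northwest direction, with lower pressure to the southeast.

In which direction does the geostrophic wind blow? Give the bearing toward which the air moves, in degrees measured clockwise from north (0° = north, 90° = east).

225°

The pressure-gradient force points toward the southeast (bearing 135°).
Geostrophic balance: in the Northern Hemisphere the Coriolis force deflects motion to the right, so the geostrophic wind blows 90° to the right of the pressure-gradient force (low pressure on the left).
Rotating 135° by 90° clockwise gives 225° — the wind blows toward the southwest.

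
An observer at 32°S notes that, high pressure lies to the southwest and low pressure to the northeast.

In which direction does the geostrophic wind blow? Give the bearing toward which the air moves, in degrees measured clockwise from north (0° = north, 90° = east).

The pressure-gradient force points toward the northeast (bearing 045°).
Geostrophic balance: in the Southern Hemisphere the Coriolis force deflects motion to the left, so the geostrophic wind blows 90° to the left of the pressure-gradient force (low pressure on the right).
Rotating 045° by 90° counterclockwise gives 315° — the wind blows toward the northwest.

315°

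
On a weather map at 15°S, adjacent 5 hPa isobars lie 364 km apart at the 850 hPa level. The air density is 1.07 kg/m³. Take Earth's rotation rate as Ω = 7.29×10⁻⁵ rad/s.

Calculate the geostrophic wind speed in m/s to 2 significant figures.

34 m/s

Coriolis parameter at 15°S:
f = 2Ω sin φ = 2 × 7.29×10⁻⁵ × sin 15° = 3.77×10⁻⁵ s⁻¹
Pressure gradient: |∂P/∂n| = 500 Pa / 364000 m = 1.37×10⁻³ Pa/m
Geostrophic balance (pressure-gradient force = Coriolis force):
V_g = (1/(fρ)) |∂P/∂n| = 1.37×10⁻³ / (3.77×10⁻⁵ × 1.07) = 34.0 m/s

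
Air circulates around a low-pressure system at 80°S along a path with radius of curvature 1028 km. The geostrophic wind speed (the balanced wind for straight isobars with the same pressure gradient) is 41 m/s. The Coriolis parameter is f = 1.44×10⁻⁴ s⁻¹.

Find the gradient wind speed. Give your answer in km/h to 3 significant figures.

120 km/h

Around a low, centrifugal force acts outward with Coriolis, so pressure-gradient force balances both:
(1/ρ)|∂P/∂n| = fV + V²/R  →  V² + fR·V − fR·V_g = 0
With fR = 1.44×10⁻⁴ × 1028×10³ m = 148 m/s:
V = [−fR + √((fR)² + 4 fR V_g)]/2 = [−148 + √(148² + 4×148×41)]/2 = 33.4 m/s
Subgeostrophic (V < V_g = 41 m/s), as expected around a low.
Converting: 33.4 m/s × 3.6 = 120 km/h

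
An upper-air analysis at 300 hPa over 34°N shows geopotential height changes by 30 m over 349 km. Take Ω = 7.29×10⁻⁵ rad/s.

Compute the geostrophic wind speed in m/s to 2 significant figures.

Coriolis parameter at 34°N:
f = 2Ω sin φ = 2 × 7.29×10⁻⁵ × sin 34° = 8.15×10⁻⁵ s⁻¹
Height gradient: |∂Z/∂n| = 30 m / 349000 m = 8.60×10⁻⁵
On a pressure surface, geostrophic balance gives V_g = (g/f)|∂Z/∂n|:
V_g = 9.81 × 8.60×10⁻⁵ / 8.15×10⁻⁵ = 10.3 m/s

10 m/s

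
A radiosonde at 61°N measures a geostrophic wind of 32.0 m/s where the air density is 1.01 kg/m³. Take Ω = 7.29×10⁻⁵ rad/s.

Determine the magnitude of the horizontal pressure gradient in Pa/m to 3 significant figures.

Coriolis parameter at 61°N:
f = 2Ω sin φ = 2 × 7.29×10⁻⁵ × sin 61° = 1.28×10⁻⁴ s⁻¹
Geostrophic balance rearranged: |∂P/∂n| = f ρ V_g
|∂P/∂n| = 1.28×10⁻⁴ × 1.01 × 32.0 = 4.12×10⁻³ Pa/m

4.12×10⁻³ Pa/m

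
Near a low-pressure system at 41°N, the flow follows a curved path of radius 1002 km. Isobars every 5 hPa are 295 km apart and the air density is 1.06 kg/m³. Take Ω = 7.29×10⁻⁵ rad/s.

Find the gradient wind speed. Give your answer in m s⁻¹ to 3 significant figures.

14.5 m s⁻¹

Coriolis parameter at 41°N:
f = 2Ω sin φ = 2 × 7.29×10⁻⁵ × sin 41° = 9.57×10⁻⁵ s⁻¹
Pressure gradient: |∂P/∂n| = 500 Pa / 295000 m = 1.69×10⁻³ Pa/m
Geostrophic speed: V_g = |∂P/∂n|/(fρ) = 1.69×10⁻³/(9.57×10⁻⁵ × 1.06) = 16.7 m/s
Around a low, centrifugal force acts outward with Coriolis, so pressure-gradient force balances both:
(1/ρ)|∂P/∂n| = fV + V²/R  →  V² + fR·V − fR·V_g = 0
With fR = 9.57×10⁻⁵ × 1002×10³ m = 95.8 m/s:
V = [−fR + √((fR)² + 4 fR V_g)]/2 = [−95.8 + √(95.8² + 4×95.8×16.7)]/2 = 14.5 m/s
Subgeostrophic (V < V_g = 16.7 m/s), as expected around a low.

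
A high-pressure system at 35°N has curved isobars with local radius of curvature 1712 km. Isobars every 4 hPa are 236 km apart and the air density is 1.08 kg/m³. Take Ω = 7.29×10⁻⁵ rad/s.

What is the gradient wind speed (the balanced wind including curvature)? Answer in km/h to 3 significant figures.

Coriolis parameter at 35°N:
f = 2Ω sin φ = 2 × 7.29×10⁻⁵ × sin 35° = 8.36×10⁻⁵ s⁻¹
Pressure gradient: |∂P/∂n| = 400 Pa / 236000 m = 1.69×10⁻³ Pa/m
Geostrophic speed: V_g = |∂P/∂n|/(fρ) = 1.69×10⁻³/(8.36×10⁻⁵ × 1.08) = 18.8 m/s
Around a high, pressure-gradient force acts outward with centrifugal, so Coriolis balances both:
fV = (1/ρ)|∂P/∂n| + V²/R  →  V² − fR·V + fR·V_g = 0
With fR = 8.36×10⁻⁵ × 1712×10³ m = 143 m/s:
V = [fR − √((fR)² − 4 fR V_g)]/2 = [143 − √(143² − 4×143×18.8)]/2 = 22.2 m/s
Supergeostrophic (V > V_g = 18.8 m/s), as expected around a high.
Converting: 22.2 m/s × 3.6 = 80.0 km/h

80.0 km/h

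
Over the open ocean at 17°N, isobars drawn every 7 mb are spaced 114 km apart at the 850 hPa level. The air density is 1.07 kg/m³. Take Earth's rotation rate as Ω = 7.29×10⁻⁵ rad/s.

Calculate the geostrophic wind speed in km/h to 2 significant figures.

Coriolis parameter at 17°N:
f = 2Ω sin φ = 2 × 7.29×10⁻⁵ × sin 17° = 4.26×10⁻⁵ s⁻¹
Pressure gradient: |∂P/∂n| = 700 Pa / 114000 m = 6.14×10⁻³ Pa/m
Geostrophic balance (pressure-gradient force = Coriolis force):
V_g = (1/(fρ)) |∂P/∂n| = 6.14×10⁻³ / (4.26×10⁻⁵ × 1.07) = 135 m/s
Converting: 135 m/s × 3.6 = 480 km/h

480 km/h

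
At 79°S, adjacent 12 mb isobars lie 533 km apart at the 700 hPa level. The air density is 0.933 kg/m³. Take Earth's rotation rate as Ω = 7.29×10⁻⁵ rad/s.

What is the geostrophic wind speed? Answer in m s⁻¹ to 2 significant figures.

17 m s⁻¹

Coriolis parameter at 79°S:
f = 2Ω sin φ = 2 × 7.29×10⁻⁵ × sin 79° = 1.43×10⁻⁴ s⁻¹
Pressure gradient: |∂P/∂n| = 1200 Pa / 533000 m = 2.25×10⁻³ Pa/m
Geostrophic balance (pressure-gradient force = Coriolis force):
V_g = (1/(fρ)) |∂P/∂n| = 2.25×10⁻³ / (1.43×10⁻⁴ × 0.933) = 16.9 m/s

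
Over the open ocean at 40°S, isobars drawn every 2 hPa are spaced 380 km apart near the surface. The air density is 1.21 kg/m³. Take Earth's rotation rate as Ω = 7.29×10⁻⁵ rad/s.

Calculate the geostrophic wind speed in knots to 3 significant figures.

Coriolis parameter at 40°S:
f = 2Ω sin φ = 2 × 7.29×10⁻⁵ × sin 40° = 9.37×10⁻⁵ s⁻¹
Pressure gradient: |∂P/∂n| = 200 Pa / 380000 m = 5.26×10⁻⁴ Pa/m
Geostrophic balance (pressure-gradient force = Coriolis force):
V_g = (1/(fρ)) |∂P/∂n| = 5.26×10⁻⁴ / (9.37×10⁻⁵ × 1.21) = 4.64 m/s
Converting: 4.64 m/s × 1.944 = 9.02 knots

9.02 knots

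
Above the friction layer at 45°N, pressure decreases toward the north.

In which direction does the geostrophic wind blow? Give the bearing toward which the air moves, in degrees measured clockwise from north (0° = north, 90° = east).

The pressure-gradient force points toward the north (bearing 000°).
Geostrophic balance: in the Northern Hemisphere the Coriolis force deflects motion to the right, so the geostrophic wind blows 90° to the right of the pressure-gradient force (low pressure on the left).
Rotating 000° by 90° clockwise gives 090° — the wind blows toward the east.

090°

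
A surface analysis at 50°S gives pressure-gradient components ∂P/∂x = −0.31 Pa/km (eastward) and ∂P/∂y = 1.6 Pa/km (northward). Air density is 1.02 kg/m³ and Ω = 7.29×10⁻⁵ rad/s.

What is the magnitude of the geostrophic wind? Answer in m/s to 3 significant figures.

14.3 m/s

Coriolis parameter at 50°S:
f = 2Ω sin φ = 2 × 7.29×10⁻⁵ × sin 50° = 1.12×10⁻⁴ s⁻¹
In the Southern Hemisphere f is negative: f = −1.12×10⁻⁴ s⁻¹.
Component geostrophic relations (x east, y north):
u_g = −(1/(fρ)) ∂P/∂y,  v_g = (1/(fρ)) ∂P/∂x
u_g = −(1.6×10⁻³)/(−1.12×10⁻⁴ × 1.02) = 14.0 m/s;  v_g = (−0.31×10⁻³)/(−1.12×10⁻⁴ × 1.02) = 2.72 m/s
|V_g| = √(u_g² + v_g²) = 14.3 m/s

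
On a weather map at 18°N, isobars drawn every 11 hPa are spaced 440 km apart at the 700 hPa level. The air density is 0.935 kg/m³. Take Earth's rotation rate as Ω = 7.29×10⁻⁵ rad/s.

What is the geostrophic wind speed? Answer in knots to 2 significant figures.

Coriolis parameter at 18°N:
f = 2Ω sin φ = 2 × 7.29×10⁻⁵ × sin 18° = 4.51×10⁻⁵ s⁻¹
Pressure gradient: |∂P/∂n| = 1100 Pa / 440000 m = 2.50×10⁻³ Pa/m
Geostrophic balance (pressure-gradient force = Coriolis force):
V_g = (1/(fρ)) |∂P/∂n| = 2.50×10⁻³ / (4.51×10⁻⁵ × 0.935) = 59.3 m/s
Converting: 59.3 m/s × 1.944 = 120 knots

120 knots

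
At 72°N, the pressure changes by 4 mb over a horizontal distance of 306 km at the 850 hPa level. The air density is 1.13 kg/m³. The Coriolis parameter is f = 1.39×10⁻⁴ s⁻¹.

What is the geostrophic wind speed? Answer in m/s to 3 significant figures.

Pressure gradient: |∂P/∂n| = 400 Pa / 306000 m = 1.31×10⁻³ Pa/m
Geostrophic balance (pressure-gradient force = Coriolis force):
V_g = (1/(fρ)) |∂P/∂n| = 1.31×10⁻³ / (1.39×10⁻⁴ × 1.13) = 8.32 m/s

8.32 m/s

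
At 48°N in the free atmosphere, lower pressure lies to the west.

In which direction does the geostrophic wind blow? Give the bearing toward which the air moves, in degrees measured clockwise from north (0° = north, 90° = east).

The pressure-gradient force points toward the west (bearing 270°).
Geostrophic balance: in the Northern Hemisphere the Coriolis force deflects motion to the right, so the geostrophic wind blows 90° to the right of the pressure-gradient force (low pressure on the left).
Rotating 270° by 90° clockwise gives 000° — the wind blows toward the north.

000°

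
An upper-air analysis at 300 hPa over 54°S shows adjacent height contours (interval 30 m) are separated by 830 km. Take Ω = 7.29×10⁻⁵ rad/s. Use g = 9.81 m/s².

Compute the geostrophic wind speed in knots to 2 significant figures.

Coriolis parameter at 54°S:
f = 2Ω sin φ = 2 × 7.29×10⁻⁵ × sin 54° = 1.18×10⁻⁴ s⁻¹
Height gradient: |∂Z/∂n| = 30 m / 830000 m = 3.61×10⁻⁵
On a pressure surface, geostrophic balance gives V_g = (g/f)|∂Z/∂n|:
V_g = 9.81 × 3.61×10⁻⁵ / 1.18×10⁻⁴ = 3.01 m/s
Converting: 3.01 m/s × 1.944 = 5.8 knots

5.8 knots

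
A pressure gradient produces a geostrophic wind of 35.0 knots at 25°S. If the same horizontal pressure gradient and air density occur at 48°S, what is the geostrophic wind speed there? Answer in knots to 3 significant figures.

With the same pressure gradient and density, V_g ∝ 1/f ∝ 1/sin φ.
V₂ = V₁ · sin φ₁ / sin φ₂ = 35.0 × sin 25° / sin 48°
V₂ = 35.0 × 0.4226/0.7431 = 19.9 knots

19.9 knots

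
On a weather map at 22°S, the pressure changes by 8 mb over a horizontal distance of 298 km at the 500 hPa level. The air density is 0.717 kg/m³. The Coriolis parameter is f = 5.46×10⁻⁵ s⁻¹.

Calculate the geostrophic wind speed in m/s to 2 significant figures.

69 m/s

Pressure gradient: |∂P/∂n| = 800 Pa / 298000 m = 2.68×10⁻³ Pa/m
Geostrophic balance (pressure-gradient force = Coriolis force):
V_g = (1/(fρ)) |∂P/∂n| = 2.68×10⁻³ / (5.46×10⁻⁵ × 0.717) = 68.6 m/s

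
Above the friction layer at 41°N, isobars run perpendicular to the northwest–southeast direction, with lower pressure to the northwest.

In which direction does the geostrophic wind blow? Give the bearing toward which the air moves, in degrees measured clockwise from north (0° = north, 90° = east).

045°

The pressure-gradient force points toward the northwest (bearing 315°).
Geostrophic balance: in the Northern Hemisphere the Coriolis force deflects motion to the right, so the geostrophic wind blows 90° to the right of the pressure-gradient force (low pressure on the left).
Rotating 315° by 90° clockwise gives 045° — the wind blows toward the northeast.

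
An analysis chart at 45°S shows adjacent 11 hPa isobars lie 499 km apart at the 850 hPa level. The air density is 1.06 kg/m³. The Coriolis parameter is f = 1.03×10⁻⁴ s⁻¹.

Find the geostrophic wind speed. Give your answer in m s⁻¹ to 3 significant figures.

20.2 m s⁻¹

Pressure gradient: |∂P/∂n| = 1100 Pa / 499000 m = 2.20×10⁻³ Pa/m
Geostrophic balance (pressure-gradient force = Coriolis force):
V_g = (1/(fρ)) |∂P/∂n| = 2.20×10⁻³ / (1.03×10⁻⁴ × 1.06) = 20.2 m/s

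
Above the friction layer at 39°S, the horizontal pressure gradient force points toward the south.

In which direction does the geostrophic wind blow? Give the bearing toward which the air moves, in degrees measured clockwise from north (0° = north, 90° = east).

The pressure-gradient force points toward the south (bearing 180°).
Geostrophic balance: in the Southern Hemisphere the Coriolis force deflects motion to the left, so the geostrophic wind blows 90° to the left of the pressure-gradient force (low pressure on the right).
Rotating 180° by 90° counterclockwise gives 090° — the wind blows toward the east.

090°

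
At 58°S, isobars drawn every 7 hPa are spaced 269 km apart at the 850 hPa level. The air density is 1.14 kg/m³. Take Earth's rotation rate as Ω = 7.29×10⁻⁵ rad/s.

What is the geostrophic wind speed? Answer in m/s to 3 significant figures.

18.5 m/s

Coriolis parameter at 58°S:
f = 2Ω sin φ = 2 × 7.29×10⁻⁵ × sin 58° = 1.24×10⁻⁴ s⁻¹
Pressure gradient: |∂P/∂n| = 700 Pa / 269000 m = 2.60×10⁻³ Pa/m
Geostrophic balance (pressure-gradient force = Coriolis force):
V_g = (1/(fρ)) |∂P/∂n| = 2.60×10⁻³ / (1.24×10⁻⁴ × 1.14) = 18.5 m/s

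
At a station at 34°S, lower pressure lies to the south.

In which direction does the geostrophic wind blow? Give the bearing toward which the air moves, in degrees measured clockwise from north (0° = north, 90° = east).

The pressure-gradient force points toward the south (bearing 180°).
Geostrophic balance: in the Southern Hemisphere the Coriolis force deflects motion to the left, so the geostrophic wind blows 90° to the left of the pressure-gradient force (low pressure on the right).
Rotating 180° by 90° counterclockwise gives 090° — the wind blows toward the east.

090°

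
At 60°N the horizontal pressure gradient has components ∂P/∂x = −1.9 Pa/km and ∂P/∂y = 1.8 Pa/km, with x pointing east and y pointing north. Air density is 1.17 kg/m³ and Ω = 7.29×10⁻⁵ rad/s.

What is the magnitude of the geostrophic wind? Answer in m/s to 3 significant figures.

Coriolis parameter at 60°N:
f = 2Ω sin φ = 2 × 7.29×10⁻⁵ × sin 60° = 1.26×10⁻⁴ s⁻¹
Component geostrophic relations (x east, y north):
u_g = −(1/(fρ)) ∂P/∂y,  v_g = (1/(fρ)) ∂P/∂x
u_g = −(1.8×10⁻³)/(1.26×10⁻⁴ × 1.17) = −12.2 m/s;  v_g = (−1.9×10⁻³)/(1.26×10⁻⁴ × 1.17) = −12.9 m/s
|V_g| = √(u_g² + v_g²) = 17.7 m/s

17.7 m/s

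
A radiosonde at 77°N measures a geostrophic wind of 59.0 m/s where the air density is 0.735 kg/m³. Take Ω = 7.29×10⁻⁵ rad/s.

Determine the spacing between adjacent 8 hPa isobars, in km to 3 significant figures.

Coriolis parameter at 77°N:
f = 2Ω sin φ = 2 × 7.29×10⁻⁵ × sin 77° = 1.42×10⁻⁴ s⁻¹
Geostrophic balance rearranged: |∂P/∂n| = f ρ V_g
|∂P/∂n| = 1.42×10⁻⁴ × 0.735 × 59.0 = 6.16×10⁻³ Pa/m
Isobar spacing: Δn = ΔP/|∂P/∂n| = 800 Pa / 6.16×10⁻³ Pa/m = 129858 m ≈ 130 km

130 km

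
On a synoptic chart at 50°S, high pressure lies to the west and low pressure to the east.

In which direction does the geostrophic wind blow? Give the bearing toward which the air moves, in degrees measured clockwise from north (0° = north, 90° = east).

000°

The pressure-gradient force points toward the east (bearing 090°).
Geostrophic balance: in the Southern Hemisphere the Coriolis force deflects motion to the left, so the geostrophic wind blows 90° to the left of the pressure-gradient force (low pressure on the right).
Rotating 090° by 90° counterclockwise gives 000° — the wind blows toward the north.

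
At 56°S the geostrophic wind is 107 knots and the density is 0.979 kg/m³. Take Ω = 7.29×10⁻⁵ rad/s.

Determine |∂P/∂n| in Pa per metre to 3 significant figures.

Coriolis parameter at 56°S:
f = 2Ω sin φ = 2 × 7.29×10⁻⁵ × sin 56° = 1.21×10⁻⁴ s⁻¹
Wind speed in SI: 107 knots = 55.0 m/s
Geostrophic balance rearranged: |∂P/∂n| = f ρ V_g
|∂P/∂n| = 1.21×10⁻⁴ × 0.979 × 55.0 = 6.51×10⁻³ Pa/m

6.51×10⁻³ Pa/m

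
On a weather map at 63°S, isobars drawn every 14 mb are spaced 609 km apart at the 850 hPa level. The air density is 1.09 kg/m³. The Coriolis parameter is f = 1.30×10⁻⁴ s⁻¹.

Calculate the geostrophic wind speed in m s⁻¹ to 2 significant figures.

Pressure gradient: |∂P/∂n| = 1400 Pa / 609000 m = 2.30×10⁻³ Pa/m
Geostrophic balance (pressure-gradient force = Coriolis force):
V_g = (1/(fρ)) |∂P/∂n| = 2.30×10⁻³ / (1.30×10⁻⁴ × 1.09) = 16.2 m/s

16 m s⁻¹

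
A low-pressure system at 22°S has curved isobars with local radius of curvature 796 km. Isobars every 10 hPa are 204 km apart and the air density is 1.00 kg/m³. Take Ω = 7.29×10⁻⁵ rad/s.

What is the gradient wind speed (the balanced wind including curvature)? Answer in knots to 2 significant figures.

86 knots

Coriolis parameter at 22°S:
f = 2Ω sin φ = 2 × 7.29×10⁻⁵ × sin 22° = 5.46×10⁻⁵ s⁻¹
Pressure gradient: |∂P/∂n| = 1000 Pa / 204000 m = 4.90×10⁻³ Pa/m
Geostrophic speed: V_g = |∂P/∂n|/(fρ) = 4.90×10⁻³/(5.46×10⁻⁵ × 1.00) = 89.8 m/s
Around a low, centrifugal force acts outward with Coriolis, so pressure-gradient force balances both:
(1/ρ)|∂P/∂n| = fV + V²/R  →  V² + fR·V − fR·V_g = 0
With fR = 5.46×10⁻⁵ × 796×10³ m = 43.5 m/s:
V = [−fR + √((fR)² + 4 fR V_g)]/2 = [−43.5 + √(43.5² + 4×43.5×89.8)]/2 = 44.4 m/s
Subgeostrophic (V < V_g = 89.8 m/s), as expected around a low.
Converting: 44.4 m/s × 1.944 = 86 knots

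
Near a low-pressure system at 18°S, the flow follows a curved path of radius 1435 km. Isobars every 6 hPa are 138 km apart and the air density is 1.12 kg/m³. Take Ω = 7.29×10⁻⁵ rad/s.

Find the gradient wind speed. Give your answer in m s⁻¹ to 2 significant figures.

Coriolis parameter at 18°S:
f = 2Ω sin φ = 2 × 7.29×10⁻⁵ × sin 18° = 4.51×10⁻⁵ s⁻¹
Pressure gradient: |∂P/∂n| = 600 Pa / 138000 m = 4.35×10⁻³ Pa/m
Geostrophic speed: V_g = |∂P/∂n|/(fρ) = 4.35×10⁻³/(4.51×10⁻⁵ × 1.12) = 86.2 m/s
Around a low, centrifugal force acts outward with Coriolis, so pressure-gradient force balances both:
(1/ρ)|∂P/∂n| = fV + V²/R  →  V² + fR·V − fR·V_g = 0
With fR = 4.51×10⁻⁵ × 1435×10³ m = 64.7 m/s:
V = [−fR + √((fR)² + 4 fR V_g)]/2 = [−64.7 + √(64.7² + 4×64.7×86.2)]/2 = 49 m/s
Subgeostrophic (V < V_g = 86.2 m/s), as expected around a low.

49 m s⁻¹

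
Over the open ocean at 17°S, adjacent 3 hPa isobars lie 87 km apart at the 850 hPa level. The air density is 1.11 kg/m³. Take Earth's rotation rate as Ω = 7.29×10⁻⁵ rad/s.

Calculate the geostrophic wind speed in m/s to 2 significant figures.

73 m/s

Coriolis parameter at 17°S:
f = 2Ω sin φ = 2 × 7.29×10⁻⁵ × sin 17° = 4.26×10⁻⁵ s⁻¹
Pressure gradient: |∂P/∂n| = 300 Pa / 87000 m = 3.45×10⁻³ Pa/m
Geostrophic balance (pressure-gradient force = Coriolis force):
V_g = (1/(fρ)) |∂P/∂n| = 3.45×10⁻³ / (4.26×10⁻⁵ × 1.11) = 72.9 m/s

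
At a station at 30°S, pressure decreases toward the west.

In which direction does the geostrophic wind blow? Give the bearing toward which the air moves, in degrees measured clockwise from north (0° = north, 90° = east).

180°

The pressure-gradient force points toward the west (bearing 270°).
Geostrophic balance: in the Southern Hemisphere the Coriolis force deflects motion to the left, so the geostrophic wind blows 90° to the left of the pressure-gradient force (low pressure on the right).
Rotating 270° by 90° counterclockwise gives 180° — the wind blows toward the south.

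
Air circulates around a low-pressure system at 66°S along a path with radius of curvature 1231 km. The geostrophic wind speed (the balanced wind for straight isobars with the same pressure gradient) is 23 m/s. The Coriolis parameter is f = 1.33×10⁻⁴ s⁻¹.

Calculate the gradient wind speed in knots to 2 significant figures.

Around a low, centrifugal force acts outward with Coriolis, so pressure-gradient force balances both:
(1/ρ)|∂P/∂n| = fV + V²/R  →  V² + fR·V − fR·V_g = 0
With fR = 1.33×10⁻⁴ × 1231×10³ m = 164 m/s:
V = [−fR + √((fR)² + 4 fR V_g)]/2 = [−164 + √(164² + 4×164×23)]/2 = 20.4 m/s
Subgeostrophic (V < V_g = 23 m/s), as expected around a low.
Converting: 20.4 m/s × 1.944 = 40 knots

40 knots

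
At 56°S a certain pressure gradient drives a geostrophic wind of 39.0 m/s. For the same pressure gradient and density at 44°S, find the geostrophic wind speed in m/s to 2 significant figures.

With the same pressure gradient and density, V_g ∝ 1/f ∝ 1/sin φ.
V₂ = V₁ · sin φ₁ / sin φ₂ = 39.0 × sin 56° / sin 44°
V₂ = 39.0 × 0.8290/0.6947 = 47 m/s

47 m/s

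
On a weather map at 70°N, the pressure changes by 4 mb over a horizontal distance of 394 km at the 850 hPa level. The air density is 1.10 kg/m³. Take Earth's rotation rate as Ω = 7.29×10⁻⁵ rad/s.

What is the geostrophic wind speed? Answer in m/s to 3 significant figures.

6.74 m/s

Coriolis parameter at 70°N:
f = 2Ω sin φ = 2 × 7.29×10⁻⁵ × sin 70° = 1.37×10⁻⁴ s⁻¹
Pressure gradient: |∂P/∂n| = 400 Pa / 394000 m = 1.02×10⁻³ Pa/m
Geostrophic balance (pressure-gradient force = Coriolis force):
V_g = (1/(fρ)) |∂P/∂n| = 1.02×10⁻³ / (1.37×10⁻⁴ × 1.10) = 6.74 m/s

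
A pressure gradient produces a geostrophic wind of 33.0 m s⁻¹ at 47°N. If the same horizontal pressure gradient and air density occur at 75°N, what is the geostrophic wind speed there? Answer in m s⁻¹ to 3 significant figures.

25.0 m s⁻¹

With the same pressure gradient and density, V_g ∝ 1/f ∝ 1/sin φ.
V₂ = V₁ · sin φ₁ / sin φ₂ = 33.0 × sin 47° / sin 75°
V₂ = 33.0 × 0.7314/0.9659 = 25.0 m s⁻¹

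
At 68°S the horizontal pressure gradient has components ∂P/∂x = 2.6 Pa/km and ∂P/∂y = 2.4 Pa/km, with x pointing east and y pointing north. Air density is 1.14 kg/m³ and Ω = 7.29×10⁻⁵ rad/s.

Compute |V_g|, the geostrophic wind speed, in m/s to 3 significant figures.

23.0 m/s

Coriolis parameter at 68°S:
f = 2Ω sin φ = 2 × 7.29×10⁻⁵ × sin 68° = 1.35×10⁻⁴ s⁻¹
In the Southern Hemisphere f is negative: f = −1.35×10⁻⁴ s⁻¹.
Component geostrophic relations (x east, y north):
u_g = −(1/(fρ)) ∂P/∂y,  v_g = (1/(fρ)) ∂P/∂x
u_g = −(2.4×10⁻³)/(−1.35×10⁻⁴ × 1.14) = 15.6 m/s;  v_g = (2.6×10⁻³)/(−1.35×10⁻⁴ × 1.14) = −16.9 m/s
|V_g| = √(u_g² + v_g²) = 23.0 m/s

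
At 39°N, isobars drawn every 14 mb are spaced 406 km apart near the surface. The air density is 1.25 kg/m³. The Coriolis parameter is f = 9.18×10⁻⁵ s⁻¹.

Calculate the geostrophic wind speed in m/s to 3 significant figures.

30.1 m/s

Pressure gradient: |∂P/∂n| = 1400 Pa / 406000 m = 3.45×10⁻³ Pa/m
Geostrophic balance (pressure-gradient force = Coriolis force):
V_g = (1/(fρ)) |∂P/∂n| = 3.45×10⁻³ / (9.18×10⁻⁵ × 1.25) = 30.1 m/s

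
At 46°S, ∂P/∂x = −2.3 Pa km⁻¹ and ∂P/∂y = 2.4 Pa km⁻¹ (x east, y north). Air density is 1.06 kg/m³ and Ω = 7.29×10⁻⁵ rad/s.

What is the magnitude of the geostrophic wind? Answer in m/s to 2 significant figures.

30 m/s

Coriolis parameter at 46°S:
f = 2Ω sin φ = 2 × 7.29×10⁻⁵ × sin 46° = 1.05×10⁻⁴ s⁻¹
In the Southern Hemisphere f is negative: f = −1.05×10⁻⁴ s⁻¹.
Component geostrophic relations (x east, y north):
u_g = −(1/(fρ)) ∂P/∂y,  v_g = (1/(fρ)) ∂P/∂x
u_g = −(2.4×10⁻³)/(−1.05×10⁻⁴ × 1.06) = 21.6 m/s;  v_g = (−2.3×10⁻³)/(−1.05×10⁻⁴ × 1.06) = 20.7 m/s
|V_g| = √(u_g² + v_g²) = 29.9 m/s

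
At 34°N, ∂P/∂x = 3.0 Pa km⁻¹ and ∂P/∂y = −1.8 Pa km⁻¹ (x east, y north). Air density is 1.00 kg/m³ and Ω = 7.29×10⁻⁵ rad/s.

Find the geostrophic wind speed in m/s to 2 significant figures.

43 m/s

Coriolis parameter at 34°N:
f = 2Ω sin φ = 2 × 7.29×10⁻⁵ × sin 34° = 8.15×10⁻⁵ s⁻¹
Component geostrophic relations (x east, y north):
u_g = −(1/(fρ)) ∂P/∂y,  v_g = (1/(fρ)) ∂P/∂x
u_g = −(−1.8×10⁻³)/(8.15×10⁻⁵ × 1.00) = 22.1 m/s;  v_g = (3.0×10⁻³)/(8.15×10⁻⁵ × 1.00) = 36.8 m/s
|V_g| = √(u_g² + v_g²) = 42.9 m/s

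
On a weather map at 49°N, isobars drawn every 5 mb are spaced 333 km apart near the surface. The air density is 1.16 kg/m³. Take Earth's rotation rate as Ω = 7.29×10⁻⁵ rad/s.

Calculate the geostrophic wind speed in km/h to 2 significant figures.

42 km/h

Coriolis parameter at 49°N:
f = 2Ω sin φ = 2 × 7.29×10⁻⁵ × sin 49° = 1.10×10⁻⁴ s⁻¹
Pressure gradient: |∂P/∂n| = 500 Pa / 333000 m = 1.50×10⁻³ Pa/m
Geostrophic balance (pressure-gradient force = Coriolis force):
V_g = (1/(fρ)) |∂P/∂n| = 1.50×10⁻³ / (1.10×10⁻⁴ × 1.16) = 11.8 m/s
Converting: 11.8 m/s × 3.6 = 42 km/h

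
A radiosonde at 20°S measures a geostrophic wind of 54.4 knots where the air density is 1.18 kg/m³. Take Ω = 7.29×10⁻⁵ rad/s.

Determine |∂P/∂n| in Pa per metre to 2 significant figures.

1.6×10⁻³ Pa/m

Coriolis parameter at 20°S:
f = 2Ω sin φ = 2 × 7.29×10⁻⁵ × sin 20° = 4.99×10⁻⁵ s⁻¹
Wind speed in SI: 54.4 knots = 28.0 m/s
Geostrophic balance rearranged: |∂P/∂n| = f ρ V_g
|∂P/∂n| = 4.99×10⁻⁵ × 1.18 × 28.0 = 1.65×10⁻³ Pa/m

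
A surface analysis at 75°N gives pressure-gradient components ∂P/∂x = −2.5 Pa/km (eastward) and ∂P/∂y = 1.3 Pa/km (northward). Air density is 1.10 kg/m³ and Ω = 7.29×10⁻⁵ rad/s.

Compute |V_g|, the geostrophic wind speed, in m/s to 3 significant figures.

18.2 m/s

Coriolis parameter at 75°N:
f = 2Ω sin φ = 2 × 7.29×10⁻⁵ × sin 75° = 1.41×10⁻⁴ s⁻¹
Component geostrophic relations (x east, y north):
u_g = −(1/(fρ)) ∂P/∂y,  v_g = (1/(fρ)) ∂P/∂x
u_g = −(1.3×10⁻³)/(1.41×10⁻⁴ × 1.10) = −8.39 m/s;  v_g = (−2.5×10⁻³)/(1.41×10⁻⁴ × 1.10) = −16.1 m/s
|V_g| = √(u_g² + v_g²) = 18.2 m/s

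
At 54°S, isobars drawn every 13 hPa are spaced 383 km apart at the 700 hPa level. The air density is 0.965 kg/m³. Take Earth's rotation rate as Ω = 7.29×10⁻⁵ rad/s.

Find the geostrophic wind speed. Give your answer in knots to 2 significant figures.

Coriolis parameter at 54°S:
f = 2Ω sin φ = 2 × 7.29×10⁻⁵ × sin 54° = 1.18×10⁻⁴ s⁻¹
Pressure gradient: |∂P/∂n| = 1300 Pa / 383000 m = 3.39×10⁻³ Pa/m
Geostrophic balance (pressure-gradient force = Coriolis force):
V_g = (1/(fρ)) |∂P/∂n| = 3.39×10⁻³ / (1.18×10⁻⁴ × 0.965) = 29.8 m/s
Converting: 29.8 m/s × 1.944 = 58 knots

58 knots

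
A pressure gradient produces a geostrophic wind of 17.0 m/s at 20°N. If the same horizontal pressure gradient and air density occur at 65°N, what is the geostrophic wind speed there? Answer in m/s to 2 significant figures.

6.4 m/s

With the same pressure gradient and density, V_g ∝ 1/f ∝ 1/sin φ.
V₂ = V₁ · sin φ₁ / sin φ₂ = 17.0 × sin 20° / sin 65°
V₂ = 17.0 × 0.3420/0.9063 = 6.4 m/s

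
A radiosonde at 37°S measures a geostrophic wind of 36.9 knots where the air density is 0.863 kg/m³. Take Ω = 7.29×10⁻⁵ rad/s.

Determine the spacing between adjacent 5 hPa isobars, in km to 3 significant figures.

348 km

Coriolis parameter at 37°S:
f = 2Ω sin φ = 2 × 7.29×10⁻⁵ × sin 37° = 8.77×10⁻⁵ s⁻¹
Wind speed in SI: 36.9 knots = 19.0 m/s
Geostrophic balance rearranged: |∂P/∂n| = f ρ V_g
|∂P/∂n| = 8.77×10⁻⁵ × 0.863 × 19.0 = 1.44×10⁻³ Pa/m
Isobar spacing: Δn = ΔP/|∂P/∂n| = 500 Pa / 1.44×10⁻³ Pa/m = 347836 m ≈ 348 km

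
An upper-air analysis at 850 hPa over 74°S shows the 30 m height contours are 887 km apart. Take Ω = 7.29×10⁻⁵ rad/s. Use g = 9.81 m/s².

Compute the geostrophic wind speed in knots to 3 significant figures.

Coriolis parameter at 74°S:
f = 2Ω sin φ = 2 × 7.29×10⁻⁵ × sin 74° = 1.40×10⁻⁴ s⁻¹
Height gradient: |∂Z/∂n| = 30 m / 887000 m = 3.38×10⁻⁵
On a pressure surface, geostrophic balance gives V_g = (g/f)|∂Z/∂n|:
V_g = 9.81 × 3.38×10⁻⁵ / 1.40×10⁻⁴ = 2.37 m/s
Converting: 2.37 m/s × 1.944 = 4.60 knots

4.60 knots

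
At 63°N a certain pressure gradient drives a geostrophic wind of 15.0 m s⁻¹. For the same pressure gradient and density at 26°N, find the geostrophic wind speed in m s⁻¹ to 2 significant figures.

30 m s⁻¹

With the same pressure gradient and density, V_g ∝ 1/f ∝ 1/sin φ.
V₂ = V₁ · sin φ₁ / sin φ₂ = 15.0 × sin 63° / sin 26°
V₂ = 15.0 × 0.8910/0.4384 = 30 m s⁻¹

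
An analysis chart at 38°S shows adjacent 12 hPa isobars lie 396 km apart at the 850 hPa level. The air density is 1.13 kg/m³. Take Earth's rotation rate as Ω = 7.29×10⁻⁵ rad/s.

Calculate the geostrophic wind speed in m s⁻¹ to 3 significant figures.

Coriolis parameter at 38°S:
f = 2Ω sin φ = 2 × 7.29×10⁻⁵ × sin 38° = 8.98×10⁻⁵ s⁻¹
Pressure gradient: |∂P/∂n| = 1200 Pa / 396000 m = 3.03×10⁻³ Pa/m
Geostrophic balance (pressure-gradient force = Coriolis force):
V_g = (1/(fρ)) |∂P/∂n| = 3.03×10⁻³ / (8.98×10⁻⁵ × 1.13) = 29.9 m/s

29.9 m s⁻¹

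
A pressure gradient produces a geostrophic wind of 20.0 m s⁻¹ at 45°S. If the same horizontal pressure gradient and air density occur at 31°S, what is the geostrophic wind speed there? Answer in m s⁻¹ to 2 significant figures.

With the same pressure gradient and density, V_g ∝ 1/f ∝ 1/sin φ.
V₂ = V₁ · sin φ₁ / sin φ₂ = 20.0 × sin 45° / sin 31°
V₂ = 20.0 × 0.7071/0.5150 = 27 m s⁻¹

27 m s⁻¹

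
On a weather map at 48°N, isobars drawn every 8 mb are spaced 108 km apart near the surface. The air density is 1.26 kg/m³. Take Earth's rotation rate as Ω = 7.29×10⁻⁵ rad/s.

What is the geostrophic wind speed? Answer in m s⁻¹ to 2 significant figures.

54 m s⁻¹

Coriolis parameter at 48°N:
f = 2Ω sin φ = 2 × 7.29×10⁻⁵ × sin 48° = 1.08×10⁻⁴ s⁻¹
Pressure gradient: |∂P/∂n| = 800 Pa / 108000 m = 7.41×10⁻³ Pa/m
Geostrophic balance (pressure-gradient force = Coriolis force):
V_g = (1/(fρ)) |∂P/∂n| = 7.41×10⁻³ / (1.08×10⁻⁴ × 1.26) = 54.3 m/s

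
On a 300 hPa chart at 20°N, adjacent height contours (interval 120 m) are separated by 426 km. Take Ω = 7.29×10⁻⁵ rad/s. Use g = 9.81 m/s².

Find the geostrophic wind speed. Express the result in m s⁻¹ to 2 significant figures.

Coriolis parameter at 20°N:
f = 2Ω sin φ = 2 × 7.29×10⁻⁵ × sin 20° = 4.99×10⁻⁵ s⁻¹
Height gradient: |∂Z/∂n| = 120 m / 426000 m = 2.82×10⁻⁴
On a pressure surface, geostrophic balance gives V_g = (g/f)|∂Z/∂n|:
V_g = 9.81 × 2.82×10⁻⁴ / 4.99×10⁻⁵ = 55.4 m/s

55 m s⁻¹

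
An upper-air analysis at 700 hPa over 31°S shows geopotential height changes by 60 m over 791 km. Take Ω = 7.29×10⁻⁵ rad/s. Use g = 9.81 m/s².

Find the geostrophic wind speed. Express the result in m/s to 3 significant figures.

Coriolis parameter at 31°S:
f = 2Ω sin φ = 2 × 7.29×10⁻⁵ × sin 31° = 7.51×10⁻⁵ s⁻¹
Height gradient: |∂Z/∂n| = 60 m / 791000 m = 7.59×10⁻⁵
On a pressure surface, geostrophic balance gives V_g = (g/f)|∂Z/∂n|:
V_g = 9.81 × 7.59×10⁻⁵ / 7.51×10⁻⁵ = 9.91 m/s

9.91 m/s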